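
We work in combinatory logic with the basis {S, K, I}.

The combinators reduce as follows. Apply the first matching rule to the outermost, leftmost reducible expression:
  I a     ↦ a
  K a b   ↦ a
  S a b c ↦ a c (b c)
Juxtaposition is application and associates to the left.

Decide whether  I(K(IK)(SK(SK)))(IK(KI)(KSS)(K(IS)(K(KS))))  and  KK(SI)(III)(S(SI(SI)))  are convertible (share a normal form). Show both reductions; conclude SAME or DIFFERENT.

Term A:
  start: I(K(IK)(SK(SK)))(IK(KI)(KSS)(K(IS)(K(KS))))
  →1  K(IK)(SK(SK))(IK(KI)(KSS)(K(IS)(K(KS))))
  →2  IK(IK(KI)(KSS)(K(IS)(K(KS))))
  →3  K(IK(KI)(KSS)(K(IS)(K(KS))))
  →4  K(K(KI)(KSS)(K(IS)(K(KS))))
  →5  K(KI(K(IS)(K(KS))))
  →6  KI

Term B:
  start: KK(SI)(III)(S(SI(SI)))
  →1  K(III)(S(SI(SI)))
  →2  III
  →3  II
  →4  I

Answer: DIFFERENT — A ⇓ KI, B ⇓ I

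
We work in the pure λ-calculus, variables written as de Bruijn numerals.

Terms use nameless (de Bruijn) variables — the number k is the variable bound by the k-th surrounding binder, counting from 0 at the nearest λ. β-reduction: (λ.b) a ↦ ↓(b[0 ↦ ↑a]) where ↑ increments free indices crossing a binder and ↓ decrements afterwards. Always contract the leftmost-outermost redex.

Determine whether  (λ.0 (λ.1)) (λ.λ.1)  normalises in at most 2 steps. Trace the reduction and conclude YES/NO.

  start: (λ.0 (λ.1)) (λ.λ.1)
  step 1: (λ.λ.1) (λ.λ.λ.1)
  step 2: λ.λ.λ.λ.1

Answer: YES — reaches normal form λ.λ.λ.λ.1 in 2 ≤ 2 steps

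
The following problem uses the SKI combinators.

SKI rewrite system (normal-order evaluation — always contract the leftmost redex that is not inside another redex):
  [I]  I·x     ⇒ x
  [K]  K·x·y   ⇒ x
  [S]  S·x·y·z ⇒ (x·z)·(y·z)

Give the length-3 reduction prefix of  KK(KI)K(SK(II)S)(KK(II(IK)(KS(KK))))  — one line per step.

  start: KK(KI)K(SK(II)S)(KK(II(IK)(KS(KK))))
  [1] KK(SK(II)S)(KK(II(IK)(KS(KK))))
  [2] K(KK(II(IK)(KS(KK))))
  [3] KK

Answer: after 3 steps: KK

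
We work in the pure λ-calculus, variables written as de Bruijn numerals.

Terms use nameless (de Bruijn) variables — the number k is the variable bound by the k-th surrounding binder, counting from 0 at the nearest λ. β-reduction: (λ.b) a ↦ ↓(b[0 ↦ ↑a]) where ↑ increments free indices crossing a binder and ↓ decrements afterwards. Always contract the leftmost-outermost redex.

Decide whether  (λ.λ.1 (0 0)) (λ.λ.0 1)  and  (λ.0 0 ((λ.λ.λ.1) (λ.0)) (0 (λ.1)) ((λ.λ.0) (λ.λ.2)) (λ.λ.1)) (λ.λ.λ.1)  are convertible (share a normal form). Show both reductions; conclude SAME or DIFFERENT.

Answer: DIFFERENT — A ⇓ λ.λ.0 (1 1), B ⇓ λ.0

Derivation:
Term A:
  start: (λ.λ.1 (0 0)) (λ.λ.0 1)
  [1] λ.(λ.λ.0 1) (0 0)
  [2] λ.λ.0 (1 1)

Term B:
  start: (λ.0 0 ((λ.λ.λ.1) (λ.0)) (0 (λ.1)) ((λ.λ.0) (λ.λ.2)) (λ.λ.1)) (λ.λ.λ.1)
  [1] (λ.λ.λ.1) (λ.λ.λ.1) ((λ.λ.λ.1) (λ.0)) ((λ.λ.λ.1) (λ.λ.λ.λ.1)) ((λ.λ.0) (λ.λ.λ.λ.λ.1)) (λ.λ.1)
  [2] (λ.λ.1) ((λ.λ.λ.1) (λ.0)) ((λ.λ.λ.1) (λ.λ.λ.λ.1)) ((λ.λ.0) (λ.λ.λ.λ.λ.1)) (λ.λ.1)
  [3] (λ.(λ.λ.λ.1) (λ.0)) ((λ.λ.λ.1) (λ.λ.λ.λ.1)) ((λ.λ.0) (λ.λ.λ.λ.λ.1)) (λ.λ.1)
  [4] (λ.λ.λ.1) (λ.0) ((λ.λ.0) (λ.λ.λ.λ.λ.1)) (λ.λ.1)
  [5] (λ.λ.1) ((λ.λ.0) (λ.λ.λ.λ.λ.1)) (λ.λ.1)
  [6] (λ.(λ.λ.0) (λ.λ.λ.λ.λ.1)) (λ.λ.1)
  [7] (λ.λ.0) (λ.λ.λ.λ.λ.1)
  [8] λ.0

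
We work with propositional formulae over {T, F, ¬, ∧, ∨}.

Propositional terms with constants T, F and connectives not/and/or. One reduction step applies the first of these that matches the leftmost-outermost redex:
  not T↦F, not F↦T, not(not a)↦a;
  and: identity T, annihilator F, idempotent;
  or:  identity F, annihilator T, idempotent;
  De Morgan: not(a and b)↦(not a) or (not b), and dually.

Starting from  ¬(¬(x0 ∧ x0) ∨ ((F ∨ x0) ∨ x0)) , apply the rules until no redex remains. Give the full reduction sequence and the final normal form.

Answer: normal form = x0 ∧ ¬x0  (in 8 steps)

Reduction:
  start: ¬(¬(x0 ∧ x0) ∨ ((F ∨ x0) ∨ x0))
  step 1: ¬¬(x0 ∧ x0) ∧ ¬((F ∨ x0) ∨ x0)
  step 2: (x0 ∧ x0) ∧ ¬((F ∨ x0) ∨ x0)
  step 3: x0 ∧ ¬((F ∨ x0) ∨ x0)
  step 4: x0 ∧ (¬(F ∨ x0) ∧ ¬x0)
  step 5: x0 ∧ ((¬F ∧ ¬x0) ∧ ¬x0)
  step 6: x0 ∧ ((T ∧ ¬x0) ∧ ¬x0)
  step 7: x0 ∧ (¬x0 ∧ ¬x0)
  step 8: x0 ∧ ¬x0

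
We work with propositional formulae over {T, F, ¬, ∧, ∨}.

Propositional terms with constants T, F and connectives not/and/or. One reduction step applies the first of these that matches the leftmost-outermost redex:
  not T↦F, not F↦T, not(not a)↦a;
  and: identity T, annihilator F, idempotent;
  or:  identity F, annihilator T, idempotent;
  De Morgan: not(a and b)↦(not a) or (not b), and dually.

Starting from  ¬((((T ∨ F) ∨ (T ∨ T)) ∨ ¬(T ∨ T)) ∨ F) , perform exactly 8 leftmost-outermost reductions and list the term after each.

  start: ¬((((T ∨ F) ∨ (T ∨ T)) ∨ ¬(T ∨ T)) ∨ F)
  →1  ¬(((T ∨ F) ∨ (T ∨ T)) ∨ ¬(T ∨ T)) ∧ ¬F
  →2  (¬((T ∨ F) ∨ (T ∨ T)) ∧ ¬¬(T ∨ T)) ∧ ¬F
  →3  ((¬(T ∨ F) ∧ ¬(T ∨ T)) ∧ ¬¬(T ∨ T)) ∧ ¬F
  →4  (((¬T ∧ ¬F) ∧ ¬(T ∨ T)) ∧ ¬¬(T ∨ T)) ∧ ¬F
  →5  (((F ∧ ¬F) ∧ ¬(T ∨ T)) ∧ ¬¬(T ∨ T)) ∧ ¬F
  →6  ((F ∧ ¬(T ∨ T)) ∧ ¬¬(T ∨ T)) ∧ ¬F
  →7  (F ∧ ¬¬(T ∨ T)) ∧ ¬F
  →8  F ∧ ¬F

Answer: after 8 steps: F ∧ ¬F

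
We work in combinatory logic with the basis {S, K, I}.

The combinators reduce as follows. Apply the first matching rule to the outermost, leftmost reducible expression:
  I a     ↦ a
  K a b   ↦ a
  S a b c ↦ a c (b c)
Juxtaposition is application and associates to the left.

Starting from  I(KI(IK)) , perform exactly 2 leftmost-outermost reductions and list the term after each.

Answer: after 2 steps: I

Working:
  start: I(KI(IK))
  [1] KI(IK)
  [2] I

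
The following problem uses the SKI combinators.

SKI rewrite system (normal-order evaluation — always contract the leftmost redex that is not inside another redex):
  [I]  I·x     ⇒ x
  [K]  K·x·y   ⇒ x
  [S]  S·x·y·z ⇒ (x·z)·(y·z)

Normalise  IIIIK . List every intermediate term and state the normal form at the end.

  start: IIIIK
  step 1: IIIK
  step 2: IIK
  step 3: IK
  step 4: K

Answer: normal form = K  (in 4 steps)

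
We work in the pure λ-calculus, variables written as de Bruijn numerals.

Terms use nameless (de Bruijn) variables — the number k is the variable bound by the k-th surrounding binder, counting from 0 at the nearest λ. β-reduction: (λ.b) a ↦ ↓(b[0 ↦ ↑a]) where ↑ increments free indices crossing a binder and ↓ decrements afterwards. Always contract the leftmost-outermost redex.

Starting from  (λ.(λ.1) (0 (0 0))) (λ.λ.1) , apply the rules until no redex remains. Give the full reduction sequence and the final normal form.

Answer: normal form = λ.λ.1  (in 2 steps)

Reduction:
  start: (λ.(λ.1) (0 (0 0))) (λ.λ.1)
  step 1: (λ.λ.λ.1) ((λ.λ.1) ((λ.λ.1) (λ.λ.1)))
  step 2: λ.λ.1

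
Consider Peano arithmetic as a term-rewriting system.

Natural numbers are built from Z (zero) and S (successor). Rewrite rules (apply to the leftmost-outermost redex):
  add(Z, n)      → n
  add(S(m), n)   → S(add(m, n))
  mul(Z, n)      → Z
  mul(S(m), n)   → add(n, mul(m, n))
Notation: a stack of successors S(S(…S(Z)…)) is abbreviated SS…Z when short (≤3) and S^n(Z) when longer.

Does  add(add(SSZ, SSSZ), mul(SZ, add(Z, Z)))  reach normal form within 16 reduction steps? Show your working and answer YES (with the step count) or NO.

  start: add(add(SSZ, SSSZ), mul(SZ, add(Z, Z)))
  [1] add(S(add(SZ, SSSZ)), mul(SZ, add(Z, Z)))
  [2] S(add(add(SZ, SSSZ), mul(SZ, add(Z, Z))))
  [3] S(add(S(add(Z, SSSZ)), mul(SZ, add(Z, Z))))
  [4] S(S(add(add(Z, SSSZ), mul(SZ, add(Z, Z)))))
  [5] S(S(add(SSSZ, mul(SZ, add(Z, Z)))))
  [6] S(S(S(add(SSZ, mul(SZ, add(Z, Z))))))
  [7] S(S(S(S(add(SZ, mul(SZ, add(Z, Z)))))))
  [8] S(S(S(S(S(add(Z, mul(SZ, add(Z, Z))))))))
  [9] S(S(S(S(S(mul(SZ, add(Z, Z)))))))
  [10] S(S(S(S(S(add(add(Z, Z), mul(Z, add(Z, Z))))))))
  [11] S(S(S(S(S(add(Z, mul(Z, add(Z, Z))))))))
  [12] S(S(S(S(S(mul(Z, add(Z, Z)))))))
  [13] S^5(Z)

Answer: YES — reaches normal form S^5(Z) in 13 ≤ 16 steps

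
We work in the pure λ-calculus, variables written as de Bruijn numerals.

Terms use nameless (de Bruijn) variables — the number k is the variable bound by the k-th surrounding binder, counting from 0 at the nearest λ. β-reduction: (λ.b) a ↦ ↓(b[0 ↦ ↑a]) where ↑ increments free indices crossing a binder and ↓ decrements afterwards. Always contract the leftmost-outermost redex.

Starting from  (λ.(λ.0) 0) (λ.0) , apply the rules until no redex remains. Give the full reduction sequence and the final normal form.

Answer: normal form = λ.0  (in 2 steps)

Working:
  start: (λ.(λ.0) 0) (λ.0)
  [1] (λ.0) (λ.0)
  [2] λ.0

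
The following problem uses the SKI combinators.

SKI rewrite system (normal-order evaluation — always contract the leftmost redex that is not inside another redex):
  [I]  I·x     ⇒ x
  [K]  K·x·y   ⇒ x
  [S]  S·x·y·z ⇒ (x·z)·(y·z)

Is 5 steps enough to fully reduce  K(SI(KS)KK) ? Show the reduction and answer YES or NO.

  start: K(SI(KS)KK)
  step 1: K(IK(KSK)K)
  step 2: K(K(KSK)K)
  step 3: K(KSK)
  step 4: KS

Answer: YES — reaches normal form KS in 4 ≤ 5 steps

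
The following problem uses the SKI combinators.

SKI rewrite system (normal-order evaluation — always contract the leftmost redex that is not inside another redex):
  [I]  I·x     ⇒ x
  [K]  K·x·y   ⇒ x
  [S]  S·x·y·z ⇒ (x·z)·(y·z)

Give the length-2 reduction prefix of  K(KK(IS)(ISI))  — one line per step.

Answer: after 2 steps: K(K(SI))

Derivation:
  start: K(KK(IS)(ISI))
  [1] K(K(ISI))
  [2] K(K(SI))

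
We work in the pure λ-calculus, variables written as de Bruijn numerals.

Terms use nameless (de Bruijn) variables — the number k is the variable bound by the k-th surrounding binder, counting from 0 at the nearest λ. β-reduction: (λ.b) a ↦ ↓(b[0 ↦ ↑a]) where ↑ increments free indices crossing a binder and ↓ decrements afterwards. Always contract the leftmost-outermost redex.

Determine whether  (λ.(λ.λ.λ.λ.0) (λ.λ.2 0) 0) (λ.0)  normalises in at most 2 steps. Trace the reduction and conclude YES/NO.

  start: (λ.(λ.λ.λ.λ.0) (λ.λ.2 0) 0) (λ.0)
  step 1: (λ.λ.λ.λ.0) (λ.λ.(λ.0) 0) (λ.0)
  step 2: (λ.λ.λ.0) (λ.0)

Answer: NO — after 2 steps the term is (λ.λ.λ.0) (λ.0), not yet normal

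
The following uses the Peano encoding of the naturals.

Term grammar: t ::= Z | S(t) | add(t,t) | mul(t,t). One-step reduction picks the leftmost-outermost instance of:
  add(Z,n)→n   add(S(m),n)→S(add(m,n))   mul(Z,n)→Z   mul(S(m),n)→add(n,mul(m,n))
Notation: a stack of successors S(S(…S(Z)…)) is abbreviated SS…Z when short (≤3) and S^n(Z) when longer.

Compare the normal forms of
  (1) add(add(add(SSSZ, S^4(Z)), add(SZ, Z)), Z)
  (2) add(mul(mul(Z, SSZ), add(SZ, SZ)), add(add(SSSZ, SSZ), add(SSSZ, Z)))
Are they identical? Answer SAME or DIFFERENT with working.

Answer: SAME — A ⇓ S^8(Z), B ⇓ S^8(Z)

Reduction:
Term A:
  start: add(add(add(SSSZ, S^4(Z)), add(SZ, Z)), Z)
  [1] add(add(S(add(SSZ, S^4(Z))), add(SZ, Z)), Z)
  [2] add(S(add(add(SSZ, S^4(Z)), add(SZ, Z))), Z)
  [3] S(add(add(add(SSZ, S^4(Z)), add(SZ, Z)), Z))
  [4] S(add(add(S(add(SZ, S^4(Z))), add(SZ, Z)), Z))
  [5] S(add(S(add(add(SZ, S^4(Z)), add(SZ, Z))), Z))
  [6] S(S(add(add(add(SZ, S^4(Z)), add(SZ, Z)), Z)))
  [7] S(S(add(add(S(add(Z, S^4(Z))), add(SZ, Z)), Z)))
  [8] S(S(add(S(add(add(Z, S^4(Z)), add(SZ, Z))), Z)))
  [9] S(S(S(add(add(add(Z, S^4(Z)), add(SZ, Z)), Z))))
  [10] S(S(S(add(add(S^4(Z), add(SZ, Z)), Z))))
  [11] S(S(S(add(S(add(SSSZ, add(SZ, Z))), Z))))
  [12] S(S(S(S(add(add(SSSZ, add(SZ, Z)), Z)))))
  [13] S(S(S(S(add(S(add(SSZ, add(SZ, Z))), Z)))))
  [14] S(S(S(S(S(add(add(SSZ, add(SZ, Z)), Z))))))
  [15] S(S(S(S(S(add(S(add(SZ, add(SZ, Z))), Z))))))
  [16] S(S(S(S(S(S(add(add(SZ, add(SZ, Z)), Z)))))))
  [17] S(S(S(S(S(S(add(S(add(Z, add(SZ, Z))), Z)))))))
  [18] S(S(S(S(S(S(S(add(add(Z, add(SZ, Z)), Z))))))))
  [19] S(S(S(S(S(S(S(add(add(SZ, Z), Z))))))))
  [20] S(S(S(S(S(S(S(add(S(add(Z, Z)), Z))))))))
  [21] S(S(S(S(S(S(S(S(add(add(Z, Z), Z)))))))))
  [22] S(S(S(S(S(S(S(S(add(Z, Z)))))))))
  [23] S^8(Z)

Term B:
  start: add(mul(mul(Z, SSZ), add(SZ, SZ)), add(add(SSSZ, SSZ), add(SSSZ, Z)))
  [1] add(mul(Z, add(SZ, SZ)), add(add(SSSZ, SSZ), add(SSSZ, Z)))
  [2] add(Z, add(add(SSSZ, SSZ), add(SSSZ, Z)))
  [3] add(add(SSSZ, SSZ), add(SSSZ, Z))
  [4] add(S(add(SSZ, SSZ)), add(SSSZ, Z))
  [5] S(add(add(SSZ, SSZ), add(SSSZ, Z)))
  [6] S(add(S(add(SZ, SSZ)), add(SSSZ, Z)))
  [7] S(S(add(add(SZ, SSZ), add(SSSZ, Z))))
  [8] S(S(add(S(add(Z, SSZ)), add(SSSZ, Z))))
  [9] S(S(S(add(add(Z, SSZ), add(SSSZ, Z)))))
  [10] S(S(S(add(SSZ, add(SSSZ, Z)))))
  [11] S(S(S(S(add(SZ, add(SSSZ, Z))))))
  [12] S(S(S(S(S(add(Z, add(SSSZ, Z)))))))
  [13] S(S(S(S(S(add(SSSZ, Z))))))
  [14] S(S(S(S(S(S(add(SSZ, Z)))))))
  [15] S(S(S(S(S(S(S(add(SZ, Z))))))))
  [16] S(S(S(S(S(S(S(S(add(Z, Z)))))))))
  [17] S^8(Z)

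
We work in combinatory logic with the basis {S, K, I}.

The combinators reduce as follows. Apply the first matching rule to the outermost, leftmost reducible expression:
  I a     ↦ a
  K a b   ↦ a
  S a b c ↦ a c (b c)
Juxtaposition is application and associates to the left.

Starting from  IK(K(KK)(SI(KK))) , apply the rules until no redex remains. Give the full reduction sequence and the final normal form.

Answer: normal form = K(KK)  (in 2 steps)

Reduction:
  start: IK(K(KK)(SI(KK)))
  step 1: K(K(KK)(SI(KK)))
  step 2: K(KK)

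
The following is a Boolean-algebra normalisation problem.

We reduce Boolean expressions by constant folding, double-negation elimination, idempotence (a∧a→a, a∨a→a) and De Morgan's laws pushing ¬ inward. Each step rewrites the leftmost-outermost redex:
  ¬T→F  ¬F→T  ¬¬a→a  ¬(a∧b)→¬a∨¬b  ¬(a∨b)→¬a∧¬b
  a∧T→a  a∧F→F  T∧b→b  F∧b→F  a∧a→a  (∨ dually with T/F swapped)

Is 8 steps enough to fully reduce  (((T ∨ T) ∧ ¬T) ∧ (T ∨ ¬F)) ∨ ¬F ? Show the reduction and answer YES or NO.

  start: (((T ∨ T) ∧ ¬T) ∧ (T ∨ ¬F)) ∨ ¬F
  →1  ((T ∧ ¬T) ∧ (T ∨ ¬F)) ∨ ¬F
  →2  (¬T ∧ (T ∨ ¬F)) ∨ ¬F
  →3  (F ∧ (T ∨ ¬F)) ∨ ¬F
  →4  F ∨ ¬F
  →5  ¬F
  →6  T

Answer: YES — reaches normal form T in 6 ≤ 8 steps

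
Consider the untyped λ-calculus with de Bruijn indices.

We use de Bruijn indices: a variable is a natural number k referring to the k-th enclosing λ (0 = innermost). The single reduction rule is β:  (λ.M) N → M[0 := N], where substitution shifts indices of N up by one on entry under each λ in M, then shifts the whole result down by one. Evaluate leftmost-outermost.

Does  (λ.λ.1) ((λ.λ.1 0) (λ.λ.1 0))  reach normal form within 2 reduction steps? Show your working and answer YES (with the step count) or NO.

Answer: NO — after 2 steps the term is λ.λ.(λ.λ.1 0) 0, not yet normal

Derivation:
  start: (λ.λ.1) ((λ.λ.1 0) (λ.λ.1 0))
  →1  λ.(λ.λ.1 0) (λ.λ.1 0)
  →2  λ.λ.(λ.λ.1 0) 0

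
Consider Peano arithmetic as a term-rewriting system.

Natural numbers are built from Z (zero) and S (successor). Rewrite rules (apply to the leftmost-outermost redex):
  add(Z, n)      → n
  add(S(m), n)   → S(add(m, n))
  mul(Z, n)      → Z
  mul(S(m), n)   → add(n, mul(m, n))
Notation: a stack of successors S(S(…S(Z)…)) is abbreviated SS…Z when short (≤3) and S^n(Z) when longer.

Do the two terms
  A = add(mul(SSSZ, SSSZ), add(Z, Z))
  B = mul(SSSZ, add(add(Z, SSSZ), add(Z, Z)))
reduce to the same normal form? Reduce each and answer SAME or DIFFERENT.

Answer: SAME — A ⇓ S^9(Z), B ⇓ S^9(Z)

Reduction:
Term A:
  start: add(mul(SSSZ, SSSZ), add(Z, Z))
  [1] add(add(SSSZ, mul(SSZ, SSSZ)), add(Z, Z))
  [2] add(S(add(SSZ, mul(SSZ, SSSZ))), add(Z, Z))
  [3] S(add(add(SSZ, mul(SSZ, SSSZ)), add(Z, Z)))
  [4] S(add(S(add(SZ, mul(SSZ, SSSZ))), add(Z, Z)))
  [5] S(S(add(add(SZ, mul(SSZ, SSSZ)), add(Z, Z))))
  [6] S(S(add(S(add(Z, mul(SSZ, SSSZ))), add(Z, Z))))
  [7] S(S(S(add(add(Z, mul(SSZ, SSSZ)), add(Z, Z)))))
  [8] S(S(S(add(mul(SSZ, SSSZ), add(Z, Z)))))
  [9] S(S(S(add(add(SSSZ, mul(SZ, SSSZ)), add(Z, Z)))))
  [10] S(S(S(add(S(add(SSZ, mul(SZ, SSSZ))), add(Z, Z)))))
  [11] S(S(S(S(add(add(SSZ, mul(SZ, SSSZ)), add(Z, Z))))))
  [12] S(S(S(S(add(S(add(SZ, mul(SZ, SSSZ))), add(Z, Z))))))
  [13] S(S(S(S(S(add(add(SZ, mul(SZ, SSSZ)), add(Z, Z)))))))
  [14] S(S(S(S(S(add(S(add(Z, mul(SZ, SSSZ))), add(Z, Z)))))))
  [15] S(S(S(S(S(S(add(add(Z, mul(SZ, SSSZ)), add(Z, Z))))))))
  [16] S(S(S(S(S(S(add(mul(SZ, SSSZ), add(Z, Z))))))))
  [17] S(S(S(S(S(S(add(add(SSSZ, mul(Z, SSSZ)), add(Z, Z))))))))
  [18] S(S(S(S(S(S(add(S(add(SSZ, mul(Z, SSSZ))), add(Z, Z))))))))
  [19] S(S(S(S(S(S(S(add(add(SSZ, mul(Z, SSSZ)), add(Z, Z)))))))))
  [20] S(S(S(S(S(S(S(add(S(add(SZ, mul(Z, SSSZ))), add(Z, Z)))))))))
  [21] S(S(S(S(S(S(S(S(add(add(SZ, mul(Z, SSSZ)), add(Z, Z))))))))))
  [22] S(S(S(S(S(S(S(S(add(S(add(Z, mul(Z, SSSZ))), add(Z, Z))))))))))
  [23] S(S(S(S(S(S(S(S(S(add(add(Z, mul(Z, SSSZ)), add(Z, Z)))))))))))
  [24] S(S(S(S(S(S(S(S(S(add(mul(Z, SSSZ), add(Z, Z)))))))))))
  [25] S(S(S(S(S(S(S(S(S(add(Z, add(Z, Z)))))))))))
  [26] S(S(S(S(S(S(S(S(S(add(Z, Z))))))))))
  [27] S^9(Z)

Term B:
  start: mul(SSSZ, add(add(Z, SSSZ), add(Z, Z)))
  [1] add(add(add(Z, SSSZ), add(Z, Z)), mul(SSZ, add(add(Z, SSSZ), add(Z, Z))))
  [2] add(add(SSSZ, add(Z, Z)), mul(SSZ, add(add(Z, SSSZ), add(Z, Z))))
  [3] add(S(add(SSZ, add(Z, Z))), mul(SSZ, add(add(Z, SSSZ), add(Z, Z))))
  [4] S(add(add(SSZ, add(Z, Z)), mul(SSZ, add(add(Z, SSSZ), add(Z, Z)))))
  [5] S(add(S(add(SZ, add(Z, Z))), mul(SSZ, add(add(Z, SSSZ), add(Z, Z)))))
  [6] S(S(add(add(SZ, add(Z, Z)), mul(SSZ, add(add(Z, SSSZ), add(Z, Z))))))
  [7] S(S(add(S(add(Z, add(Z, Z))), mul(SSZ, add(add(Z, SSSZ), add(Z, Z))))))
  [8] S(S(S(add(add(Z, add(Z, Z)), mul(SSZ, add(add(Z, SSSZ), add(Z, Z)))))))
  [9] S(S(S(add(add(Z, Z), mul(SSZ, add(add(Z, SSSZ), add(Z, Z)))))))
  [10] S(S(S(add(Z, mul(SSZ, add(add(Z, SSSZ), add(Z, Z)))))))
  [11] S(S(S(mul(SSZ, add(add(Z, SSSZ), add(Z, Z))))))
  [12] S(S(S(add(add(add(Z, SSSZ), add(Z, Z)), mul(SZ, add(add(Z, SSSZ), add(Z, Z)))))))
  [13] S(S(S(add(add(SSSZ, add(Z, Z)), mul(SZ, add(add(Z, SSSZ), add(Z, Z)))))))
  [14] S(S(S(add(S(add(SSZ, add(Z, Z))), mul(SZ, add(add(Z, SSSZ), add(Z, Z)))))))
  [15] S(S(S(S(add(add(SSZ, add(Z, Z)), mul(SZ, add(add(Z, SSSZ), add(Z, Z))))))))
  [16] S(S(S(S(add(S(add(SZ, add(Z, Z))), mul(SZ, add(add(Z, SSSZ), add(Z, Z))))))))
  [17] S(S(S(S(S(add(add(SZ, add(Z, Z)), mul(SZ, add(add(Z, SSSZ), add(Z, Z)))))))))
  [18] S(S(S(S(S(add(S(add(Z, add(Z, Z))), mul(SZ, add(add(Z, SSSZ), add(Z, Z)))))))))
  [19] S(S(S(S(S(S(add(add(Z, add(Z, Z)), mul(SZ, add(add(Z, SSSZ), add(Z, Z))))))))))
  [20] S(S(S(S(S(S(add(add(Z, Z), mul(SZ, add(add(Z, SSSZ), add(Z, Z))))))))))
  [21] S(S(S(S(S(S(add(Z, mul(SZ, add(add(Z, SSSZ), add(Z, Z))))))))))
  [22] S(S(S(S(S(S(mul(SZ, add(add(Z, SSSZ), add(Z, Z)))))))))
  [23] S(S(S(S(S(S(add(add(add(Z, SSSZ), add(Z, Z)), mul(Z, add(add(Z, SSSZ), add(Z, Z))))))))))
  [24] S(S(S(S(S(S(add(add(SSSZ, add(Z, Z)), mul(Z, add(add(Z, SSSZ), add(Z, Z))))))))))
  [25] S(S(S(S(S(S(add(S(add(SSZ, add(Z, Z))), mul(Z, add(add(Z, SSSZ), add(Z, Z))))))))))
  [26] S(S(S(S(S(S(S(add(add(SSZ, add(Z, Z)), mul(Z, add(add(Z, SSSZ), add(Z, Z)))))))))))
  [27] S(S(S(S(S(S(S(add(S(add(SZ, add(Z, Z))), mul(Z, add(add(Z, SSSZ), add(Z, Z)))))))))))
  [28] S(S(S(S(S(S(S(S(add(add(SZ, add(Z, Z)), mul(Z, add(add(Z, SSSZ), add(Z, Z))))))))))))
  [29] S(S(S(S(S(S(S(S(add(S(add(Z, add(Z, Z))), mul(Z, add(add(Z, SSSZ), add(Z, Z))))))))))))
  [30] S(S(S(S(S(S(S(S(S(add(add(Z, add(Z, Z)), mul(Z, add(add(Z, SSSZ), add(Z, Z)))))))))))))
  [31] S(S(S(S(S(S(S(S(S(add(add(Z, Z), mul(Z, add(add(Z, SSSZ), add(Z, Z)))))))))))))
  [32] S(S(S(S(S(S(S(S(S(add(Z, mul(Z, add(add(Z, SSSZ), add(Z, Z)))))))))))))
  [33] S(S(S(S(S(S(S(S(S(mul(Z, add(add(Z, SSSZ), add(Z, Z))))))))))))
  [34] S^9(Z)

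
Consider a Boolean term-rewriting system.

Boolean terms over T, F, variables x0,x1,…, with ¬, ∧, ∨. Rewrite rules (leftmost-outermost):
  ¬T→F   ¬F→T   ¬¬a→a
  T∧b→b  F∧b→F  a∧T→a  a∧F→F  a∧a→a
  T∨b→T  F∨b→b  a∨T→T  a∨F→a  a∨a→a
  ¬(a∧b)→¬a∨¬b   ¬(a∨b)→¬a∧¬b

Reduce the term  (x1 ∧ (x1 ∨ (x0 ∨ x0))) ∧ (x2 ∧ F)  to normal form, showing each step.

  start: (x1 ∧ (x1 ∨ (x0 ∨ x0))) ∧ (x2 ∧ F)
  [1] (x1 ∧ (x1 ∨ x0)) ∧ (x2 ∧ F)
  [2] (x1 ∧ (x1 ∨ x0)) ∧ F
  [3] F

Answer: normal form = F  (in 3 steps)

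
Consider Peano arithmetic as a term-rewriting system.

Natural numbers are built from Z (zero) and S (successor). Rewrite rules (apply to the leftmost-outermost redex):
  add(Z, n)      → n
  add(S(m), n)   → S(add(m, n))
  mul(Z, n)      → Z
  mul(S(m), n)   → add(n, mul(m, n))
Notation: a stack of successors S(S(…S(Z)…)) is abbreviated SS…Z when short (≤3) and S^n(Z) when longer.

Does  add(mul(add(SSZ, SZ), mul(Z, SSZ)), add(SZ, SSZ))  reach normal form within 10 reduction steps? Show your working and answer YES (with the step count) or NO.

Answer: NO — after 10 steps the term is add(add(mul(Z, SSZ), mul(Z, mul(Z, SSZ))), add(SZ, SSZ)), not yet normal

Derivation:
  start: add(mul(add(SSZ, SZ), mul(Z, SSZ)), add(SZ, SSZ))
  →1  add(mul(S(add(SZ, SZ)), mul(Z, SSZ)), add(SZ, SSZ))
  →2  add(add(mul(Z, SSZ), mul(add(SZ, SZ), mul(Z, SSZ))), add(SZ, SSZ))
  →3  add(add(Z, mul(add(SZ, SZ), mul(Z, SSZ))), add(SZ, SSZ))
  →4  add(mul(add(SZ, SZ), mul(Z, SSZ)), add(SZ, SSZ))
  →5  add(mul(S(add(Z, SZ)), mul(Z, SSZ)), add(SZ, SSZ))
  →6  add(add(mul(Z, SSZ), mul(add(Z, SZ), mul(Z, SSZ))), add(SZ, SSZ))
  →7  add(add(Z, mul(add(Z, SZ), mul(Z, SSZ))), add(SZ, SSZ))
  →8  add(mul(add(Z, SZ), mul(Z, SSZ)), add(SZ, SSZ))
  →9  add(mul(SZ, mul(Z, SSZ)), add(SZ, SSZ))
  →10  add(add(mul(Z, SSZ), mul(Z, mul(Z, SSZ))), add(SZ, SSZ))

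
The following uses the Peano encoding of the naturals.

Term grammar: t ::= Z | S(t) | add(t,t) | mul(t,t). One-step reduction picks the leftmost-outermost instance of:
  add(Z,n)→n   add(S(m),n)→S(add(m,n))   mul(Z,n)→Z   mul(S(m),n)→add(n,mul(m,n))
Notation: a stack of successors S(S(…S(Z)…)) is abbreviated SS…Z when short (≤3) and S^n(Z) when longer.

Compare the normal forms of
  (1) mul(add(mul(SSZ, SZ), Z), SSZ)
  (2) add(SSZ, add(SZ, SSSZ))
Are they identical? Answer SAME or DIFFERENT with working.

Answer: DIFFERENT — A ⇓ S^4(Z), B ⇓ S^6(Z)

Working:
Term A:
  start: mul(add(mul(SSZ, SZ), Z), SSZ)
  →1  mul(add(add(SZ, mul(SZ, SZ)), Z), SSZ)
  →2  mul(add(S(add(Z, mul(SZ, SZ))), Z), SSZ)
  →3  mul(S(add(add(Z, mul(SZ, SZ)), Z)), SSZ)
  →4  add(SSZ, mul(add(add(Z, mul(SZ, SZ)), Z), SSZ))
  →5  S(add(SZ, mul(add(add(Z, mul(SZ, SZ)), Z), SSZ)))
  →6  S(S(add(Z, mul(add(add(Z, mul(SZ, SZ)), Z), SSZ))))
  →7  S(S(mul(add(add(Z, mul(SZ, SZ)), Z), SSZ)))
  →8  S(S(mul(add(mul(SZ, SZ), Z), SSZ)))
  →9  S(S(mul(add(add(SZ, mul(Z, SZ)), Z), SSZ)))
  →10  S(S(mul(add(S(add(Z, mul(Z, SZ))), Z), SSZ)))
  →11  S(S(mul(S(add(add(Z, mul(Z, SZ)), Z)), SSZ)))
  →12  S(S(add(SSZ, mul(add(add(Z, mul(Z, SZ)), Z), SSZ))))
  →13  S(S(S(add(SZ, mul(add(add(Z, mul(Z, SZ)), Z), SSZ)))))
  →14  S(S(S(S(add(Z, mul(add(add(Z, mul(Z, SZ)), Z), SSZ))))))
  →15  S(S(S(S(mul(add(add(Z, mul(Z, SZ)), Z), SSZ)))))
  →16  S(S(S(S(mul(add(mul(Z, SZ), Z), SSZ)))))
  →17  S(S(S(S(mul(add(Z, Z), SSZ)))))
  →18  S(S(S(S(mul(Z, SSZ)))))
  →19  S^4(Z)

Term B:
  start: add(SSZ, add(SZ, SSSZ))
  →1  S(add(SZ, add(SZ, SSSZ)))
  →2  S(S(add(Z, add(SZ, SSSZ))))
  →3  S(S(add(SZ, SSSZ)))
  →4  S(S(S(add(Z, SSSZ))))
  →5  S^6(Z)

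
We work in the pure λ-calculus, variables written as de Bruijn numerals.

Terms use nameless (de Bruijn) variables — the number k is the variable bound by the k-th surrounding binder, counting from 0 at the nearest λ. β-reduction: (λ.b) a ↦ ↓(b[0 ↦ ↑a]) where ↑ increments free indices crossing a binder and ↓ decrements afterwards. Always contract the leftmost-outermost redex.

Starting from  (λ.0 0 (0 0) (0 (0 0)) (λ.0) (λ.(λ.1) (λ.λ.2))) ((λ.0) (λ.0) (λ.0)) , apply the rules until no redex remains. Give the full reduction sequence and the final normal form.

  start: (λ.0 0 (0 0) (0 (0 0)) (λ.0) (λ.(λ.1) (λ.λ.2))) ((λ.0) (λ.0) (λ.0))
  →1  (λ.0) (λ.0) (λ.0) ((λ.0) (λ.0) (λ.0)) ((λ.0) (λ.0) (λ.0) ((λ.0) (λ.0) (λ.0))) ((λ.0) (λ.0) (λ.0) ((λ.0) (λ.0) (λ.0) ((λ.0) (λ.0) (λ.0)))) (λ.0) (λ.(λ.1) (λ.λ.2))
  →2  (λ.0) (λ.0) ((λ.0) (λ.0) (λ.0)) ((λ.0) (λ.0) (λ.0) ((λ.0) (λ.0) (λ.0))) ((λ.0) (λ.0) (λ.0) ((λ.0) (λ.0) (λ.0) ((λ.0) (λ.0) (λ.0)))) (λ.0) (λ.(λ.1) (λ.λ.2))
  →3  (λ.0) ((λ.0) (λ.0) (λ.0)) ((λ.0) (λ.0) (λ.0) ((λ.0) (λ.0) (λ.0))) ((λ.0) (λ.0) (λ.0) ((λ.0) (λ.0) (λ.0) ((λ.0) (λ.0) (λ.0)))) (λ.0) (λ.(λ.1) (λ.λ.2))
  →4  (λ.0) (λ.0) (λ.0) ((λ.0) (λ.0) (λ.0) ((λ.0) (λ.0) (λ.0))) ((λ.0) (λ.0) (λ.0) ((λ.0) (λ.0) (λ.0) ((λ.0) (λ.0) (λ.0)))) (λ.0) (λ.(λ.1) (λ.λ.2))
  →5  (λ.0) (λ.0) ((λ.0) (λ.0) (λ.0) ((λ.0) (λ.0) (λ.0))) ((λ.0) (λ.0) (λ.0) ((λ.0) (λ.0) (λ.0) ((λ.0) (λ.0) (λ.0)))) (λ.0) (λ.(λ.1) (λ.λ.2))
  →6  (λ.0) ((λ.0) (λ.0) (λ.0) ((λ.0) (λ.0) (λ.0))) ((λ.0) (λ.0) (λ.0) ((λ.0) (λ.0) (λ.0) ((λ.0) (λ.0) (λ.0)))) (λ.0) (λ.(λ.1) (λ.λ.2))
  →7  (λ.0) (λ.0) (λ.0) ((λ.0) (λ.0) (λ.0)) ((λ.0) (λ.0) (λ.0) ((λ.0) (λ.0) (λ.0) ((λ.0) (λ.0) (λ.0)))) (λ.0) (λ.(λ.1) (λ.λ.2))
  →8  (λ.0) (λ.0) ((λ.0) (λ.0) (λ.0)) ((λ.0) (λ.0) (λ.0) ((λ.0) (λ.0) (λ.0) ((λ.0) (λ.0) (λ.0)))) (λ.0) (λ.(λ.1) (λ.λ.2))
  →9  (λ.0) ((λ.0) (λ.0) (λ.0)) ((λ.0) (λ.0) (λ.0) ((λ.0) (λ.0) (λ.0) ((λ.0) (λ.0) (λ.0)))) (λ.0) (λ.(λ.1) (λ.λ.2))
  →10  (λ.0) (λ.0) (λ.0) ((λ.0) (λ.0) (λ.0) ((λ.0) (λ.0) (λ.0) ((λ.0) (λ.0) (λ.0)))) (λ.0) (λ.(λ.1) (λ.λ.2))
  →11  (λ.0) (λ.0) ((λ.0) (λ.0) (λ.0) ((λ.0) (λ.0) (λ.0) ((λ.0) (λ.0) (λ.0)))) (λ.0) (λ.(λ.1) (λ.λ.2))
  →12  (λ.0) ((λ.0) (λ.0) (λ.0) ((λ.0) (λ.0) (λ.0) ((λ.0) (λ.0) (λ.0)))) (λ.0) (λ.(λ.1) (λ.λ.2))
  →13  (λ.0) (λ.0) (λ.0) ((λ.0) (λ.0) (λ.0) ((λ.0) (λ.0) (λ.0))) (λ.0) (λ.(λ.1) (λ.λ.2))
  →14  (λ.0) (λ.0) ((λ.0) (λ.0) (λ.0) ((λ.0) (λ.0) (λ.0))) (λ.0) (λ.(λ.1) (λ.λ.2))
  →15  (λ.0) ((λ.0) (λ.0) (λ.0) ((λ.0) (λ.0) (λ.0))) (λ.0) (λ.(λ.1) (λ.λ.2))
  →16  (λ.0) (λ.0) (λ.0) ((λ.0) (λ.0) (λ.0)) (λ.0) (λ.(λ.1) (λ.λ.2))
  →17  (λ.0) (λ.0) ((λ.0) (λ.0) (λ.0)) (λ.0) (λ.(λ.1) (λ.λ.2))
  →18  (λ.0) ((λ.0) (λ.0) (λ.0)) (λ.0) (λ.(λ.1) (λ.λ.2))
  →19  (λ.0) (λ.0) (λ.0) (λ.0) (λ.(λ.1) (λ.λ.2))
  →20  (λ.0) (λ.0) (λ.0) (λ.(λ.1) (λ.λ.2))
  →21  (λ.0) (λ.0) (λ.(λ.1) (λ.λ.2))
  →22  (λ.0) (λ.(λ.1) (λ.λ.2))
  →23  λ.(λ.1) (λ.λ.2)
  →24  λ.0

Answer: normal form = λ.0  (in 24 steps)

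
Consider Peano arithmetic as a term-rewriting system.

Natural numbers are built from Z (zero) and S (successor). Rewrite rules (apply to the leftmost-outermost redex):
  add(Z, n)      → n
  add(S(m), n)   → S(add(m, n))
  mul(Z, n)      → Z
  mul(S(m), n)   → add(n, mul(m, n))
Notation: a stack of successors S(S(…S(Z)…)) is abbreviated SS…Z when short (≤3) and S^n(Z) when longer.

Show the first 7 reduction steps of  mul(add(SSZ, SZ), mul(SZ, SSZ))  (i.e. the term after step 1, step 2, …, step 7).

Answer: after 7 steps: S(S(add(add(Z, mul(Z, SSZ)), mul(add(SZ, SZ), mul(SZ, SSZ)))))

Reduction:
  start: mul(add(SSZ, SZ), mul(SZ, SSZ))
  step 1: mul(S(add(SZ, SZ)), mul(SZ, SSZ))
  step 2: add(mul(SZ, SSZ), mul(add(SZ, SZ), mul(SZ, SSZ)))
  step 3: add(add(SSZ, mul(Z, SSZ)), mul(add(SZ, SZ), mul(SZ, SSZ)))
  step 4: add(S(add(SZ, mul(Z, SSZ))), mul(add(SZ, SZ), mul(SZ, SSZ)))
  step 5: S(add(add(SZ, mul(Z, SSZ)), mul(add(SZ, SZ), mul(SZ, SSZ))))
  step 6: S(add(S(add(Z, mul(Z, SSZ))), mul(add(SZ, SZ), mul(SZ, SSZ))))
  step 7: S(S(add(add(Z, mul(Z, SSZ)), mul(add(SZ, SZ), mul(SZ, SSZ)))))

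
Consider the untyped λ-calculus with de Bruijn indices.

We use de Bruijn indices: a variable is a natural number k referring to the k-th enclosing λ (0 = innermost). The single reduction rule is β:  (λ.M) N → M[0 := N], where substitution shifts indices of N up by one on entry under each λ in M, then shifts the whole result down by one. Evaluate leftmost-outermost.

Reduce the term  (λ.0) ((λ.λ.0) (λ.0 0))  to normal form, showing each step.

  start: (λ.0) ((λ.λ.0) (λ.0 0))
  [1] (λ.λ.0) (λ.0 0)
  [2] λ.0

Answer: normal form = λ.0  (in 2 steps)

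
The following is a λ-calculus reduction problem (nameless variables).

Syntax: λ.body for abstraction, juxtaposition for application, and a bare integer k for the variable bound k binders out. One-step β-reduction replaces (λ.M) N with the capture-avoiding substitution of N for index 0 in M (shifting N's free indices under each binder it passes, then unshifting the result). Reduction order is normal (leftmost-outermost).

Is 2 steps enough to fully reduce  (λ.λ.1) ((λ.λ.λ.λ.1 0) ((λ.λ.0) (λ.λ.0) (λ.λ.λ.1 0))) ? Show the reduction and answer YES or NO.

  start: (λ.λ.1) ((λ.λ.λ.λ.1 0) ((λ.λ.0) (λ.λ.0) (λ.λ.λ.1 0)))
  step 1: λ.(λ.λ.λ.λ.1 0) ((λ.λ.0) (λ.λ.0) (λ.λ.λ.1 0))
  step 2: λ.λ.λ.λ.1 0

Answer: YES — reaches normal form λ.λ.λ.λ.1 0 in 2 ≤ 2 steps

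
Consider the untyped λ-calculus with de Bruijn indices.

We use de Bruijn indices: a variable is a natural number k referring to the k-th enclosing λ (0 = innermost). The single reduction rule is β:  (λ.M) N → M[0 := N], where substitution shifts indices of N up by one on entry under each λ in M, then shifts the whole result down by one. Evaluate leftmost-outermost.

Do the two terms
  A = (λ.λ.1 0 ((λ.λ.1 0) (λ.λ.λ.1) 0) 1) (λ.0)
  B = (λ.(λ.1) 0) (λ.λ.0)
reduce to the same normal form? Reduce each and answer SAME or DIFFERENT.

Answer: DIFFERENT — A ⇓ λ.0 (λ.λ.1) (λ.0), B ⇓ λ.λ.0

Working:
Term A:
  start: (λ.λ.1 0 ((λ.λ.1 0) (λ.λ.λ.1) 0) 1) (λ.0)
  step 1: λ.(λ.0) 0 ((λ.λ.1 0) (λ.λ.λ.1) 0) (λ.0)
  step 2: λ.0 ((λ.λ.1 0) (λ.λ.λ.1) 0) (λ.0)
  step 3: λ.0 ((λ.(λ.λ.λ.1) 0) 0) (λ.0)
  step 4: λ.0 ((λ.λ.λ.1) 0) (λ.0)
  step 5: λ.0 (λ.λ.1) (λ.0)

Term B:
  start: (λ.(λ.1) 0) (λ.λ.0)
  step 1: (λ.λ.λ.0) (λ.λ.0)
  step 2: λ.λ.0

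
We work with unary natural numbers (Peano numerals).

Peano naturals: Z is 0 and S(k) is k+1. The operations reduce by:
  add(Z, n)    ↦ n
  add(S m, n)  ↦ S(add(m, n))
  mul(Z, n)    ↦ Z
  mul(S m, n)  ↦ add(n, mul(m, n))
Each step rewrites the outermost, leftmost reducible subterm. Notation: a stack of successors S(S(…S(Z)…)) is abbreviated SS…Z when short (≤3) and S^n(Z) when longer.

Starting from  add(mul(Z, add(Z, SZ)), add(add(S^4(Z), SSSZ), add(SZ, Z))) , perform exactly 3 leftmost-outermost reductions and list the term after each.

  start: add(mul(Z, add(Z, SZ)), add(add(S^4(Z), SSSZ), add(SZ, Z)))
  →1  add(Z, add(add(S^4(Z), SSSZ), add(SZ, Z)))
  →2  add(add(S^4(Z), SSSZ), add(SZ, Z))
  →3  add(S(add(SSSZ, SSSZ)), add(SZ, Z))

Answer: after 3 steps: add(S(add(SSSZ, SSSZ)), add(SZ, Z))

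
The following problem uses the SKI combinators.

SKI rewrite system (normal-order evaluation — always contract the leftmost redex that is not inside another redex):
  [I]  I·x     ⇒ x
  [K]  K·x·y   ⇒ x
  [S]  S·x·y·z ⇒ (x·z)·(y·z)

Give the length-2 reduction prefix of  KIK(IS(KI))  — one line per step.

Answer: after 2 steps: IS(KI)

Reduction:
  start: KIK(IS(KI))
  →1  I(IS(KI))
  →2  IS(KI)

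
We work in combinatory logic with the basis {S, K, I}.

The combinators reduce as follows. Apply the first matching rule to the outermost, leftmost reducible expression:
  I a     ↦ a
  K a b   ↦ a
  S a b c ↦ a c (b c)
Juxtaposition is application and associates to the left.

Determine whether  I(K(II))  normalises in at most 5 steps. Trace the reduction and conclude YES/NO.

  start: I(K(II))
  →1  K(II)
  →2  KI

Answer: YES — reaches normal form KI in 2 ≤ 5 steps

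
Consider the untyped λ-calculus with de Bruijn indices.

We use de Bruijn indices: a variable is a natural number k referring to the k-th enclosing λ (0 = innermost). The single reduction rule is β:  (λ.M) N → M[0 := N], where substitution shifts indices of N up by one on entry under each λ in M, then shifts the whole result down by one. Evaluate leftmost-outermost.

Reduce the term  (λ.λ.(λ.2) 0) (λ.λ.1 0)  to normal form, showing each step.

  start: (λ.λ.(λ.2) 0) (λ.λ.1 0)
  →1  λ.(λ.λ.λ.1 0) 0
  →2  λ.λ.λ.1 0

Answer: normal form = λ.λ.λ.1 0  (in 2 steps)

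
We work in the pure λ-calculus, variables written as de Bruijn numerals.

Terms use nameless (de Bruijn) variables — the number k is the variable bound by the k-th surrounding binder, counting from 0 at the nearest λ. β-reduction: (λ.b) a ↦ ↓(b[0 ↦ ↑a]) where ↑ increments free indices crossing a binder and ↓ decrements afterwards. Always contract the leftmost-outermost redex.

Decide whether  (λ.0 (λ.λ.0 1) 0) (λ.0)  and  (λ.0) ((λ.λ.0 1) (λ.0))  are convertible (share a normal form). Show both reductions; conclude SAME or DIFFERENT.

Term A:
  start: (λ.0 (λ.λ.0 1) 0) (λ.0)
  [1] (λ.0) (λ.λ.0 1) (λ.0)
  [2] (λ.λ.0 1) (λ.0)
  [3] λ.0 (λ.0)

Term B:
  start: (λ.0) ((λ.λ.0 1) (λ.0))
  [1] (λ.λ.0 1) (λ.0)
  [2] λ.0 (λ.0)

Answer: SAME — A ⇓ λ.0 (λ.0), B ⇓ λ.0 (λ.0)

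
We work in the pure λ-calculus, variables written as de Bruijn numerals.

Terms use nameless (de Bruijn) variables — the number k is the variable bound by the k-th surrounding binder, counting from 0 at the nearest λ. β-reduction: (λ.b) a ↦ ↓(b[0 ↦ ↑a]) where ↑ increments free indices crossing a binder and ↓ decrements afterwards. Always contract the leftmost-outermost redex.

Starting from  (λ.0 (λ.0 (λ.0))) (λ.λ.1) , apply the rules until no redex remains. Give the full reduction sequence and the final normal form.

Answer: normal form = λ.λ.0 (λ.0)  (in 2 steps)

Derivation:
  start: (λ.0 (λ.0 (λ.0))) (λ.λ.1)
  →1  (λ.λ.1) (λ.0 (λ.0))
  →2  λ.λ.0 (λ.0)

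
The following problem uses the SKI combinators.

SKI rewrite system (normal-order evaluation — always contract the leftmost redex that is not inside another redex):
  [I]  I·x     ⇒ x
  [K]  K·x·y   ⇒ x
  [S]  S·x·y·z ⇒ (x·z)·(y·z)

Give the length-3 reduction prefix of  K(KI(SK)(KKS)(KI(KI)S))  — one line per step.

  start: K(KI(SK)(KKS)(KI(KI)S))
  [1] K(I(KKS)(KI(KI)S))
  [2] K(KKS(KI(KI)S))
  [3] K(K(KI(KI)S))

Answer: after 3 steps: K(K(KI(KI)S))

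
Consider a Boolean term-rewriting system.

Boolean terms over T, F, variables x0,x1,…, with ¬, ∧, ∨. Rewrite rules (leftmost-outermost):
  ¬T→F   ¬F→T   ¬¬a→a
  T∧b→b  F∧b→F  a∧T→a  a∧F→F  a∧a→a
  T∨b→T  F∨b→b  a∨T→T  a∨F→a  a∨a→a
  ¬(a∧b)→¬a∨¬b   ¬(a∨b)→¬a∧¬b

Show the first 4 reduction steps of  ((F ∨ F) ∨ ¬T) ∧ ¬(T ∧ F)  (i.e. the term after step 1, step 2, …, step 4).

Answer: after 4 steps: F

Derivation:
  start: ((F ∨ F) ∨ ¬T) ∧ ¬(T ∧ F)
  step 1: (F ∨ ¬T) ∧ ¬(T ∧ F)
  step 2: ¬T ∧ ¬(T ∧ F)
  step 3: F ∧ ¬(T ∧ F)
  step 4: F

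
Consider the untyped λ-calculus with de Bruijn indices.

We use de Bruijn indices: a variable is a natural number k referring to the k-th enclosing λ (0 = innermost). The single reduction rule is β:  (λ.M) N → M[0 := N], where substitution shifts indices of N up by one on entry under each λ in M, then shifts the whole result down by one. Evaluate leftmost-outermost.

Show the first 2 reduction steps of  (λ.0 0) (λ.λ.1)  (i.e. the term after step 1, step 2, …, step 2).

  start: (λ.0 0) (λ.λ.1)
  step 1: (λ.λ.1) (λ.λ.1)
  step 2: λ.λ.λ.1

Answer: after 2 steps: λ.λ.λ.1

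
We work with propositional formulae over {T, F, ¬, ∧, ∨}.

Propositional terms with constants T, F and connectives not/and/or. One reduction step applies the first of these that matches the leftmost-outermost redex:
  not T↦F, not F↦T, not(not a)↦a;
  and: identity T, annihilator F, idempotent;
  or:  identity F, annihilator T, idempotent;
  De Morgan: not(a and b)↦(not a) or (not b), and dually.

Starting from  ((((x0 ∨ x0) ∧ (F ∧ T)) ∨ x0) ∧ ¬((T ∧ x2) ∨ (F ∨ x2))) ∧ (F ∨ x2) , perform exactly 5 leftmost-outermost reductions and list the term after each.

Answer: after 5 steps: (x0 ∧ (¬(T ∧ x2) ∧ ¬(F ∨ x2))) ∧ (F ∨ x2)

Reduction:
  start: ((((x0 ∨ x0) ∧ (F ∧ T)) ∨ x0) ∧ ¬((T ∧ x2) ∨ (F ∨ x2))) ∧ (F ∨ x2)
  step 1: (((x0 ∧ (F ∧ T)) ∨ x0) ∧ ¬((T ∧ x2) ∨ (F ∨ x2))) ∧ (F ∨ x2)
  step 2: (((x0 ∧ F) ∨ x0) ∧ ¬((T ∧ x2) ∨ (F ∨ x2))) ∧ (F ∨ x2)
  step 3: ((F ∨ x0) ∧ ¬((T ∧ x2) ∨ (F ∨ x2))) ∧ (F ∨ x2)
  step 4: (x0 ∧ ¬((T ∧ x2) ∨ (F ∨ x2))) ∧ (F ∨ x2)
  step 5: (x0 ∧ (¬(T ∧ x2) ∧ ¬(F ∨ x2))) ∧ (F ∨ x2)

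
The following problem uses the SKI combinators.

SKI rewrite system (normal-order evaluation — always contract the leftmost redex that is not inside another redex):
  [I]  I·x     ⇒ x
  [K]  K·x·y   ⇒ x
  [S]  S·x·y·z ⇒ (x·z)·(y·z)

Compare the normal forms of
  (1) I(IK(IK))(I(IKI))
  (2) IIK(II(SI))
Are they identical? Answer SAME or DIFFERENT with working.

Term A:
  start: I(IK(IK))(I(IKI))
  [1] IK(IK)(I(IKI))
  [2] K(IK)(I(IKI))
  [3] IK
  [4] K

Term B:
  start: IIK(II(SI))
  [1] IK(II(SI))
  [2] K(II(SI))
  [3] K(I(SI))
  [4] K(SI)

Answer: DIFFERENT — A ⇓ K, B ⇓ K(SI)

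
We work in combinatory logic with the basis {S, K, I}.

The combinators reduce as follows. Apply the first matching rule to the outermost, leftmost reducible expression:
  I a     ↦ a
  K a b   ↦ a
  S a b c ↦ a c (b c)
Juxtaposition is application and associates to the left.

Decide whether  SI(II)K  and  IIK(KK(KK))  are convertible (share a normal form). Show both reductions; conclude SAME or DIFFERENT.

Answer: SAME — A ⇓ KK, B ⇓ KK

Reduction:
Term A:
  start: SI(II)K
  →1  IK(IIK)
  →2  K(IIK)
  →3  K(IK)
  →4  KK

Term B:
  start: IIK(KK(KK))
  →1  IK(KK(KK))
  →2  K(KK(KK))
  →3  KK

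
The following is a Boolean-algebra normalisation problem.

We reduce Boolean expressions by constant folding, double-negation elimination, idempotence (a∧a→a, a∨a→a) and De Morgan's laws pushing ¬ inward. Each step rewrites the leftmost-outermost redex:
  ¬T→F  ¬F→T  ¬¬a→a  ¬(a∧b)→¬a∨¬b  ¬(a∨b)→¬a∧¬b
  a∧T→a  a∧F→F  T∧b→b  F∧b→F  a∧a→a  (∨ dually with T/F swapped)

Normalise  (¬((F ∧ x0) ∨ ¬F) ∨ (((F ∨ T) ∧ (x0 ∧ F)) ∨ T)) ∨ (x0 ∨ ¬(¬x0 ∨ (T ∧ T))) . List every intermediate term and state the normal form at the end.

Answer: normal form = T  (in 9 steps)

Reduction:
  start: (¬((F ∧ x0) ∨ ¬F) ∨ (((F ∨ T) ∧ (x0 ∧ F)) ∨ T)) ∨ (x0 ∨ ¬(¬x0 ∨ (T ∧ T)))
  [1] ((¬(F ∧ x0) ∧ ¬¬F) ∨ (((F ∨ T) ∧ (x0 ∧ F)) ∨ T)) ∨ (x0 ∨ ¬(¬x0 ∨ (T ∧ T)))
  [2] (((¬F ∨ ¬x0) ∧ ¬¬F) ∨ (((F ∨ T) ∧ (x0 ∧ F)) ∨ T)) ∨ (x0 ∨ ¬(¬x0 ∨ (T ∧ T)))
  [3] (((T ∨ ¬x0) ∧ ¬¬F) ∨ (((F ∨ T) ∧ (x0 ∧ F)) ∨ T)) ∨ (x0 ∨ ¬(¬x0 ∨ (T ∧ T)))
  [4] ((T ∧ ¬¬F) ∨ (((F ∨ T) ∧ (x0 ∧ F)) ∨ T)) ∨ (x0 ∨ ¬(¬x0 ∨ (T ∧ T)))
  [5] (¬¬F ∨ (((F ∨ T) ∧ (x0 ∧ F)) ∨ T)) ∨ (x0 ∨ ¬(¬x0 ∨ (T ∧ T)))
  [6] (F ∨ (((F ∨ T) ∧ (x0 ∧ F)) ∨ T)) ∨ (x0 ∨ ¬(¬x0 ∨ (T ∧ T)))
  [7] (((F ∨ T) ∧ (x0 ∧ F)) ∨ T) ∨ (x0 ∨ ¬(¬x0 ∨ (T ∧ T)))
  [8] T ∨ (x0 ∨ ¬(¬x0 ∨ (T ∧ T)))
  [9] T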